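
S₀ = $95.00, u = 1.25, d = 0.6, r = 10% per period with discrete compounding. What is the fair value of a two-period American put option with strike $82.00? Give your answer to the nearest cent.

$6.82

Risk-neutral probability p = (1 + 0.1 − 0.6)/(1.25 − 0.6) = 0.5000/0.6500 = 0.7692
Terminal stock prices: S_uu = 148.4, S_ud = 71.25, S_dd = 34.2
Terminal payoffs (K − S): max(-66.44, 0) = 0, max(10.75, 0) = 10.75, max(47.8, 0) = 47.8
Node u (S = 118.8): continuation = 1/1.1·[0.7692·0.0000 + 0.2308·10.7500] = 2.2552; exercise value = 0.0000 ≤ continuation, so V_u = 2.2552
Node d (S = 57): continuation = 1/1.1·[0.7692·10.7500 + 0.2308·47.8000] = 17.5455; exercise value = 25.0000 > continuation, so V_d = 25.0000 (exercise)
Node 0 (S = 95): continuation = 1/1.1·[0.7692·2.2552 + 0.2308·25.0000] = 6.8218; exercise value = 0.0000 ≤ continuation, so V_0 = 6.8218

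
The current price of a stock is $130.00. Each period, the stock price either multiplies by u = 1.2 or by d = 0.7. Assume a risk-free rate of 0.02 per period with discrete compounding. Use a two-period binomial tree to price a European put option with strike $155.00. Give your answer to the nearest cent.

$31.66

Risk-neutral probability p = (1 + 0.02 − 0.7)/(1.2 − 0.7) = 0.3200/0.5000 = 0.6400
Terminal stock prices: S_uu = 187.2, S_ud = 109.2, S_dd = 63.7
Terminal payoffs (K − S): max(-32.2, 0) = 0, max(45.8, 0) = 45.8, max(91.3, 0) = 91.3
Node u (S = 156): V_u = 1/1.02·[0.6400·0.0000 + 0.3600·45.8000] = 16.1647
Node d (S = 91): V_d = 1/1.02·[0.6400·45.8000 + 0.3600·91.3000] = 60.9608
Node 0 (S = 130): V_0 = 1/1.02·[0.6400·16.1647 + 0.3600·60.9608] = 31.6581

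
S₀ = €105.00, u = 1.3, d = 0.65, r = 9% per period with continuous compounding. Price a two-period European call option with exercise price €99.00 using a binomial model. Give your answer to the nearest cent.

Risk-neutral probability p = (e^0.09 − 0.65)/(1.3 − 0.65) = 0.4442/0.6500 = 0.6833
Terminal stock prices: S_uu = 177.5, S_ud = 88.73, S_dd = 44.36
Terminal payoffs (S − K): max(78.45, 0) = 78.45, max(-10.27, 0) = 0, max(-54.64, 0) = 0
Node u (S = 136.5): V_u = e^(−0.09)·[0.6833·78.4500 + 0.3167·0.0000] = 48.9944
Node d (S = 68.25): V_d = e^(−0.09)·[0.6833·0.0000 + 0.3167·0.0000] = 0.0000
Node 0 (S = 105): V_0 = e^(−0.09)·[0.6833·48.9944 + 0.3167·0.0000] = 30.5985

€30.60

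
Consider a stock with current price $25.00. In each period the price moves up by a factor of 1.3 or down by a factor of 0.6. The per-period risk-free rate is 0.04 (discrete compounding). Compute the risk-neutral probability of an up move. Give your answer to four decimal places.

Risk-neutral probability p = (1 + 0.04 − 0.6)/(1.3 − 0.6) = 0.4400/0.7000 = 0.6286

p = 0.6286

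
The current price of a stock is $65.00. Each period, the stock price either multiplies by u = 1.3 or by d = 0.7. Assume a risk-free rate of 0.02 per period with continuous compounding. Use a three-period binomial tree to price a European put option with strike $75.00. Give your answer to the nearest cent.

$16.05

Risk-neutral probability p = (e^0.02 − 0.7)/(1.3 − 0.7) = 0.3202/0.6000 = 0.5337
Terminal stock prices: S_uuu = 142.8, S_uud = 76.89, S_udd = 41.4, S_ddd = 22.29
Terminal payoffs (K − S): max(-67.81, 0) = 0, max(-1.895, 0) = 0, max(33.6, 0) = 33.6, max(52.71, 0) = 52.71
Node uu (S = 109.9): V_uu = e^(−0.02)·[0.5337·0.0000 + 0.4663·0.0000] = 0.0000
Node ud (S = 59.15): V_ud = e^(−0.02)·[0.5337·0.0000 + 0.4663·33.5950] = 15.3562
Node dd (S = 31.85): V_dd = e^(−0.02)·[0.5337·33.5950 + 0.4663·52.7050] = 41.6649
Node u (S = 84.5): V_u = e^(−0.02)·[0.5337·0.0000 + 0.4663·15.3562] = 7.0193
Node d (S = 45.5): V_d = e^(−0.02)·[0.5337·15.3562 + 0.4663·41.6649] = 27.0777
Node 0 (S = 65): V_0 = e^(−0.02)·[0.5337·7.0193 + 0.4663·27.0777] = 16.0489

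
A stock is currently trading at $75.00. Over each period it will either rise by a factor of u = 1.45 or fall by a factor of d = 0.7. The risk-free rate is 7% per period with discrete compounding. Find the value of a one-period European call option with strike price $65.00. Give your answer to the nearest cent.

Risk-neutral probability p = (1 + 0.07 − 0.7)/(1.45 − 0.7) = 0.3700/0.7500 = 0.4933
Terminal stock prices: S_u = 108.8, S_d = 52.5
Terminal payoffs (S − K): max(43.75, 0) = 43.75, max(-12.5, 0) = 0
Node 0 (S = 75): V_0 = 1/1.07·[0.4933·43.7500 + 0.5067·0.0000] = 20.1713

$20.17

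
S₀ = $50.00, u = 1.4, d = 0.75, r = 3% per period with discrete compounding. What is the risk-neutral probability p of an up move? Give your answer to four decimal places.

Risk-neutral probability p = (1 + 0.03 − 0.75)/(1.4 − 0.75) = 0.2800/0.6500 = 0.4308

p = 0.4308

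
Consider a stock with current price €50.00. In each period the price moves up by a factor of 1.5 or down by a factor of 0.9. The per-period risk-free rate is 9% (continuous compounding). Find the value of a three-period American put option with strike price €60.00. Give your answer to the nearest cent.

Risk-neutral probability p = (e^0.09 − 0.9)/(1.5 − 0.9) = 0.1942/0.6000 = 0.3236
Terminal stock prices: S_uuu = 168.8, S_uud = 101.2, S_udd = 60.75, S_ddd = 36.45
Terminal payoffs (K − S): max(-108.8, 0) = 0, max(-41.25, 0) = 0, max(-0.75, 0) = 0, max(23.55, 0) = 23.55
Node uu (S = 112.5): continuation = e^(−0.09)·[0.3236·0.0000 + 0.6764·0.0000] = 0.0000; exercise value = 0.0000 ≤ continuation, so V_uu = 0.0000
Node ud (S = 67.5): continuation = e^(−0.09)·[0.3236·0.0000 + 0.6764·0.0000] = 0.0000; exercise value = 0.0000 ≤ continuation, so V_ud = 0.0000
Node dd (S = 40.5): continuation = e^(−0.09)·[0.3236·0.0000 + 0.6764·23.5500] = 14.5577; exercise value = 19.5000 > continuation, so V_dd = 19.5000 (exercise)
Node u (S = 75): continuation = e^(−0.09)·[0.3236·0.0000 + 0.6764·0.0000] = 0.0000; exercise value = 0.0000 ≤ continuation, so V_u = 0.0000
Node d (S = 45): continuation = e^(−0.09)·[0.3236·0.0000 + 0.6764·19.5000] = 12.0541; exercise value = 15.0000 > continuation, so V_d = 15.0000 (exercise)
Node 0 (S = 50): continuation = e^(−0.09)·[0.3236·0.0000 + 0.6764·15.0000] = 9.2724; exercise value = 10.0000 > continuation, so V_0 = 10.0000 (exercise)

€10.00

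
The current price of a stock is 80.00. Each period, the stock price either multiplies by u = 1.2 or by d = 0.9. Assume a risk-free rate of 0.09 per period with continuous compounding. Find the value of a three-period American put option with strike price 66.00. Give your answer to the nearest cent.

Risk-neutral probability p = (e^0.09 − 0.9)/(1.2 − 0.9) = 0.1942/0.3000 = 0.6472
Terminal stock prices: S_uuu = 138.2, S_uud = 103.7, S_udd = 77.76, S_ddd = 58.32
Terminal payoffs (K − S): max(-72.24, 0) = 0, max(-37.68, 0) = 0, max(-11.76, 0) = 0, max(7.68, 0) = 7.68
Node uu (S = 115.2): continuation = e^(−0.09)·[0.6472·0.0000 + 0.3528·0.0000] = 0.0000; exercise value = 0.0000 ≤ continuation, so V_uu = 0.0000
Node ud (S = 86.4): continuation = e^(−0.09)·[0.6472·0.0000 + 0.3528·0.0000] = 0.0000; exercise value = 0.0000 ≤ continuation, so V_ud = 0.0000
Node dd (S = 64.8): continuation = e^(−0.09)·[0.6472·0.0000 + 0.3528·7.6800] = 2.4760; exercise value = 1.2000 ≤ continuation, so V_dd = 2.4760
Node u (S = 96): continuation = e^(−0.09)·[0.6472·0.0000 + 0.3528·0.0000] = 0.0000; exercise value = 0.0000 ≤ continuation, so V_u = 0.0000
Node d (S = 72): continuation = e^(−0.09)·[0.6472·0.0000 + 0.3528·2.4760] = 0.7982; exercise value = 0.0000 ≤ continuation, so V_d = 0.7982
Node 0 (S = 80): continuation = e^(−0.09)·[0.6472·0.0000 + 0.3528·0.7982] = 0.2573; exercise value = 0.0000 ≤ continuation, so V_0 = 0.2573

0.26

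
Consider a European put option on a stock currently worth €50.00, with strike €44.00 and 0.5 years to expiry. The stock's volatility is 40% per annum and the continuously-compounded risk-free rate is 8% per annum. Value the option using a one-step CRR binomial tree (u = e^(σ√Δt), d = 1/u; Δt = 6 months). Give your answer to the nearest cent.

CRR parameters: u = e^(σ√Δt) = e^(0.4·√0.5) = 1.3269, d = 1/u = 0.7536
Per-period rate: rΔt = 0.08·0.5 = 0.04, so R = e^0.04 = 1.0408
Risk-neutral probability p = (e^0.04 − 0.7536)/(1.3269 − 0.7536) = 0.2872/0.5733 = 0.5009
Terminal stock prices: S_u = 66.34, S_d = 37.68
Terminal payoffs (K − S): max(-22.34, 0) = 0, max(6.318, 0) = 6.318
Node 0 (S = 50): V_0 = e^(−0.04)·[0.5009·0.0000 + 0.4991·6.3181] = 3.0294

€3.03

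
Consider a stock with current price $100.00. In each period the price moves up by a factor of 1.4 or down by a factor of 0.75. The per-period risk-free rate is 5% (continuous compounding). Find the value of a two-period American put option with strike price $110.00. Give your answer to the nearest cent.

$18.99

Risk-neutral probability p = (e^0.05 − 0.75)/(1.4 − 0.75) = 0.3013/0.6500 = 0.4635
Terminal stock prices: S_uu = 196, S_ud = 105, S_dd = 56.25
Terminal payoffs (K − S): max(-86, 0) = 0, max(5, 0) = 5, max(53.75, 0) = 53.75
Node u (S = 140): continuation = e^(−0.05)·[0.4635·0.0000 + 0.5365·5.0000] = 2.5517; exercise value = 0.0000 ≤ continuation, so V_u = 2.5517
Node d (S = 75): continuation = e^(−0.05)·[0.4635·5.0000 + 0.5365·53.7500] = 29.6352; exercise value = 35.0000 > continuation, so V_d = 35.0000 (exercise)
Node 0 (S = 100): continuation = e^(−0.05)·[0.4635·2.5517 + 0.5365·35.0000] = 18.9869; exercise value = 10.0000 ≤ continuation, so V_0 = 18.9869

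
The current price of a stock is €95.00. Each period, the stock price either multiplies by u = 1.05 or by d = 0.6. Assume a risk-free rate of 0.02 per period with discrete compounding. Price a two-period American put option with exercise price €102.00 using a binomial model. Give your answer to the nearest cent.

Risk-neutral probability p = (1 + 0.02 − 0.6)/(1.05 − 0.6) = 0.4200/0.4500 = 0.9333
Terminal stock prices: S_uu = 104.7, S_ud = 59.85, S_dd = 34.2
Terminal payoffs (K − S): max(-2.737, 0) = 0, max(42.15, 0) = 42.15, max(67.8, 0) = 67.8
Node u (S = 99.75): continuation = 1/1.02·[0.9333·0.0000 + 0.0667·42.1500] = 2.7549; exercise value = 2.2500 ≤ continuation, so V_u = 2.7549
Node d (S = 57): continuation = 1/1.02·[0.9333·42.1500 + 0.0667·67.8000] = 43.0000; exercise value = 45.0000 > continuation, so V_d = 45.0000 (exercise)
Node 0 (S = 95): continuation = 1/1.02·[0.9333·2.7549 + 0.0667·45.0000] = 5.4620; exercise value = 7.0000 > continuation, so V_0 = 7.0000 (exercise)

€7.00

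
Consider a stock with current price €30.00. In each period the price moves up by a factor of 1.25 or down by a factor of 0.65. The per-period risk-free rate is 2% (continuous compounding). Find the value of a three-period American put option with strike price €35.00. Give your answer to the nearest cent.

€8.85

Risk-neutral probability p = (e^0.02 − 0.65)/(1.25 − 0.65) = 0.3702/0.6000 = 0.6170
Terminal stock prices: S_uuu = 58.59, S_uud = 30.47, S_udd = 15.84, S_ddd = 8.239
Terminal payoffs (K − S): max(-23.59, 0) = 0, max(4.531, 0) = 4.531, max(19.16, 0) = 19.16, max(26.76, 0) = 26.76
Node uu (S = 46.88): continuation = e^(−0.02)·[0.6170·0.0000 + 0.3830·4.5312] = 1.7011; exercise value = 0.0000 ≤ continuation, so V_uu = 1.7011
Node ud (S = 24.38): continuation = e^(−0.02)·[0.6170·4.5312 + 0.3830·19.1562] = 9.9320; exercise value = 10.6250 > continuation, so V_ud = 10.6250 (exercise)
Node dd (S = 12.68): continuation = e^(−0.02)·[0.6170·19.1562 + 0.3830·26.7613] = 21.6320; exercise value = 22.3250 > continuation, so V_dd = 22.3250 (exercise)
Node u (S = 37.5): continuation = e^(−0.02)·[0.6170·1.7011 + 0.3830·10.6250] = 5.0176; exercise value = 0.0000 ≤ continuation, so V_u = 5.0176
Node d (S = 19.5): continuation = e^(−0.02)·[0.6170·10.6250 + 0.3830·22.3250] = 14.8070; exercise value = 15.5000 > continuation, so V_d = 15.5000 (exercise)
Node 0 (S = 30): continuation = e^(−0.02)·[0.6170·5.0176 + 0.3830·15.5000] = 8.8535; exercise value = 5.0000 ≤ continuation, so V_0 = 8.8535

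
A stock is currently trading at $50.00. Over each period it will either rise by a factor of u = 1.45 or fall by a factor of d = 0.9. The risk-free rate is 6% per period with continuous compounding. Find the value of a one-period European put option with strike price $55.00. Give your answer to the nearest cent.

$6.65

Risk-neutral probability p = (e^0.06 − 0.9)/(1.45 − 0.9) = 0.1618/0.5500 = 0.2942
Terminal stock prices: S_u = 72.5, S_d = 45
Terminal payoffs (K − S): max(-17.5, 0) = 0, max(10, 0) = 10
Node 0 (S = 50): V_0 = e^(−0.06)·[0.2942·0.0000 + 0.7058·10.0000] = 6.6465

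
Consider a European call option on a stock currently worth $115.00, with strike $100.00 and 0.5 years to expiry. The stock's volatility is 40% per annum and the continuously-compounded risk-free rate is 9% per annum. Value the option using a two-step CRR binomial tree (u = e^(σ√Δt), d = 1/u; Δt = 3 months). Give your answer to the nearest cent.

$24.73

CRR parameters: u = e^(σ√Δt) = e^(0.4·√0.25) = 1.2214, d = 1/u = 0.8187
Per-period rate: rΔt = 0.09·0.25 = 0.0225, so R = e^0.0225 = 1.0228
Risk-neutral probability p = (e^0.0225 − 0.8187)/(1.2214 − 0.8187) = 0.2040/0.4027 = 0.5067
Terminal stock prices: S_uu = 171.6, S_ud = 115, S_dd = 77.09
Terminal payoffs (S − K): max(71.56, 0) = 71.56, max(15, 0) = 15, max(-22.91, 0) = 0
Node u (S = 140.5): V_u = e^(−0.0225)·[0.5067·71.5598 + 0.4933·15.0000] = 42.6862
Node d (S = 94.15): V_d = e^(−0.0225)·[0.5067·15.0000 + 0.4933·0.0000] = 7.4310
Node 0 (S = 115): V_0 = e^(−0.0225)·[0.5067·42.6862 + 0.4933·7.4310] = 24.7312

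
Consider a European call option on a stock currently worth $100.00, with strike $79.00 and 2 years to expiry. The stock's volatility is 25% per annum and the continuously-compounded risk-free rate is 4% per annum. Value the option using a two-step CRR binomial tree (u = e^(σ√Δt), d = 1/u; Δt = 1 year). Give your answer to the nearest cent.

$31.00

CRR parameters: u = e^(σ√Δt) = e^(0.25·√1) = 1.2840, d = 1/u = 0.7788
Per-period rate: rΔt = 0.04·1 = 0.04, so R = e^0.04 = 1.0408
Risk-neutral probability p = (e^0.04 − 0.7788)/(1.2840 − 0.7788) = 0.2620/0.5052 = 0.5186
Terminal stock prices: S_uu = 164.9, S_ud = 100, S_dd = 60.65
Terminal payoffs (S − K): max(85.87, 0) = 85.87, max(21, 0) = 21, max(-18.35, 0) = 0
Node u (S = 128.4): V_u = e^(−0.04)·[0.5186·85.8721 + 0.4814·21.0000] = 52.5002
Node d (S = 77.88): V_d = e^(−0.04)·[0.5186·21.0000 + 0.4814·0.0000] = 10.4636
Node 0 (S = 100): V_0 = e^(−0.04)·[0.5186·52.5002 + 0.4814·10.4636] = 30.9987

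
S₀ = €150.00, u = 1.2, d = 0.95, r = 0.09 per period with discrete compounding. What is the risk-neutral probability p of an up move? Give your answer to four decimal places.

Risk-neutral probability p = (1 + 0.09 − 0.95)/(1.2 − 0.95) = 0.1400/0.2500 = 0.5600

p = 0.5600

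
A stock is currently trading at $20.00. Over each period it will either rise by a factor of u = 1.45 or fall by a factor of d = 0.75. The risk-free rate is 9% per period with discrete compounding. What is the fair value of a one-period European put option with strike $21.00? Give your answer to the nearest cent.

Risk-neutral probability p = (1 + 0.09 − 0.75)/(1.45 − 0.75) = 0.3400/0.7000 = 0.4857
Terminal stock prices: S_u = 29, S_d = 15
Terminal payoffs (K − S): max(-8, 0) = 0, max(6, 0) = 6
Node 0 (S = 20): V_0 = 1/1.09·[0.4857·0.0000 + 0.5143·6.0000] = 2.8309

$2.83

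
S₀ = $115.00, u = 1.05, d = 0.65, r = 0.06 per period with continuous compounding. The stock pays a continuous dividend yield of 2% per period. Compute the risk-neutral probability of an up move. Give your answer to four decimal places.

p = 0.9770

Per-period risk-free factor R = e^0.06 = 1.0618; dividend-adjusted growth = e^(0.06−0.02) = 1.0408.
Risk-neutral probability p = (1.0408 − 0.65)/(1.05 − 0.65) = 0.3908/0.4000 = 0.9770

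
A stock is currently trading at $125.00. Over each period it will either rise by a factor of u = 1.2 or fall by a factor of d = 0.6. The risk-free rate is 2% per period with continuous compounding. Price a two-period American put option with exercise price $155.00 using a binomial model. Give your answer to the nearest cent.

$36.60

Risk-neutral probability p = (e^0.02 − 0.6)/(1.2 − 0.6) = 0.4202/0.6000 = 0.7003
Terminal stock prices: S_uu = 180, S_ud = 90, S_dd = 45
Terminal payoffs (K − S): max(-25, 0) = 0, max(65, 0) = 65, max(110, 0) = 110
Node u (S = 150): continuation = e^(−0.02)·[0.7003·0.0000 + 0.2997·65.0000] = 19.0925; exercise value = 5.0000 ≤ continuation, so V_u = 19.0925
Node d (S = 75): continuation = e^(−0.02)·[0.7003·65.0000 + 0.2997·110.0000] = 76.9308; exercise value = 80.0000 > continuation, so V_d = 80.0000 (exercise)
Node 0 (S = 125): continuation = e^(−0.02)·[0.7003·19.0925 + 0.2997·80.0000] = 36.6048; exercise value = 30.0000 ≤ continuation, so V_0 = 36.6048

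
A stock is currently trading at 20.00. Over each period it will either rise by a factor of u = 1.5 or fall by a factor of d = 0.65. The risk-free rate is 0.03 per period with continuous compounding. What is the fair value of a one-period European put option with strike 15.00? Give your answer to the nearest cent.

1.07

Risk-neutral probability p = (e^0.03 − 0.65)/(1.5 − 0.65) = 0.3805/0.8500 = 0.4476
Terminal stock prices: S_u = 30, S_d = 13
Terminal payoffs (K − S): max(-15, 0) = 0, max(2, 0) = 2
Node 0 (S = 20): V_0 = e^(−0.03)·[0.4476·0.0000 + 0.5524·2.0000] = 1.0722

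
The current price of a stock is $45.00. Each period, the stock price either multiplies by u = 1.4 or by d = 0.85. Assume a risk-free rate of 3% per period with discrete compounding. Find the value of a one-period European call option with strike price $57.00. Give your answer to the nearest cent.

Risk-neutral probability p = (1 + 0.03 − 0.85)/(1.4 − 0.85) = 0.1800/0.5500 = 0.3273
Terminal stock prices: S_u = 63, S_d = 38.25
Terminal payoffs (S − K): max(6, 0) = 6, max(-18.75, 0) = 0
Node 0 (S = 45): V_0 = 1/1.03·[0.3273·6.0000 + 0.6727·0.0000] = 1.9064

$1.91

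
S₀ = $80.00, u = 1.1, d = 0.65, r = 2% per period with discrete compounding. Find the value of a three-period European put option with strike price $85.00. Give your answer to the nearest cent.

Risk-neutral probability p = (1 + 0.02 − 0.65)/(1.1 − 0.65) = 0.3700/0.4500 = 0.8222
Terminal stock prices: S_uuu = 106.5, S_uud = 62.92, S_udd = 37.18, S_ddd = 21.97
Terminal payoffs (K − S): max(-21.48, 0) = 0, max(22.08, 0) = 22.08, max(47.82, 0) = 47.82, max(63.03, 0) = 63.03
Node uu (S = 96.8): V_uu = 1/1.02·[0.8222·0.0000 + 0.1778·22.0800] = 3.8484
Node ud (S = 57.2): V_ud = 1/1.02·[0.8222·22.0800 + 0.1778·47.8200] = 26.1333
Node dd (S = 33.8): V_dd = 1/1.02·[0.8222·47.8200 + 0.1778·63.0300] = 49.5333
Node u (S = 88): V_u = 1/1.02·[0.8222·3.8484 + 0.1778·26.1333] = 7.6570
Node d (S = 52): V_d = 1/1.02·[0.8222·26.1333 + 0.1778·49.5333] = 29.6993
Node 0 (S = 80): V_0 = 1/1.02·[0.8222·7.6570 + 0.1778·29.6993] = 11.3487

$11.35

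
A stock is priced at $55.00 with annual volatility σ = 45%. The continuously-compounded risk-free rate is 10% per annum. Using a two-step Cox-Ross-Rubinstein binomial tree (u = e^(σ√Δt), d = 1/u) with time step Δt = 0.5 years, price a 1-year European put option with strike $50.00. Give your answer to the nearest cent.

CRR parameters: u = e^(σ√Δt) = e^(0.45·√0.5) = 1.3746, d = 1/u = 0.7275
Per-period rate: rΔt = 0.1·0.5 = 0.05, so R = e^0.05 = 1.0513
Risk-neutral probability p = (e^0.05 − 0.7275)/(1.3746 − 0.7275) = 0.3238/0.6472 = 0.5003
Terminal stock prices: S_uu = 103.9, S_ud = 55, S_dd = 29.11
Terminal payoffs (K − S): max(-53.93, 0) = 0, max(-5, 0) = 0, max(20.89, 0) = 20.89
Node u (S = 75.61): V_u = e^(−0.05)·[0.5003·0.0000 + 0.4997·0.0000] = 0.0000
Node d (S = 40.01): V_d = e^(−0.05)·[0.5003·0.0000 + 0.4997·20.8942] = 9.9309
Node 0 (S = 55): V_0 = e^(−0.05)·[0.5003·0.0000 + 0.4997·9.9309] = 4.7201

$4.72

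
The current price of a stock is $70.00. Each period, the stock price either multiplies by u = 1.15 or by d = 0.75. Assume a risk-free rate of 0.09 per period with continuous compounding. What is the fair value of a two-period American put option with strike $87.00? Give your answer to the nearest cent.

$17.00

Risk-neutral probability p = (e^0.09 − 0.75)/(1.15 − 0.75) = 0.3442/0.4000 = 0.8604
Terminal stock prices: S_uu = 92.57, S_ud = 60.38, S_dd = 39.38
Terminal payoffs (K − S): max(-5.575, 0) = 0, max(26.62, 0) = 26.62, max(47.62, 0) = 47.62
Node u (S = 80.5): continuation = e^(−0.09)·[0.8604·0.0000 + 0.1396·26.6250] = 3.3961; exercise value = 6.5000 > continuation, so V_u = 6.5000 (exercise)
Node d (S = 52.5): continuation = e^(−0.09)·[0.8604·26.6250 + 0.1396·47.6250] = 27.0120; exercise value = 34.5000 > continuation, so V_d = 34.5000 (exercise)
Node 0 (S = 70): continuation = e^(−0.09)·[0.8604·6.5000 + 0.1396·34.5000] = 9.5120; exercise value = 17.0000 > continuation, so V_0 = 17.0000 (exercise)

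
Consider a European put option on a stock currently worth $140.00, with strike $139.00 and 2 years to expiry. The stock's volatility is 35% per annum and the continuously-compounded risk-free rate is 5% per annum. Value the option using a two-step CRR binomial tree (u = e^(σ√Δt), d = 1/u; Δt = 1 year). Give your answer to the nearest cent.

CRR parameters: u = e^(σ√Δt) = e^(0.35·√1) = 1.4191, d = 1/u = 0.7047
Per-period rate: rΔt = 0.05·1 = 0.05, so R = e^0.05 = 1.0513
Risk-neutral probability p = (e^0.05 − 0.7047)/(1.4191 − 0.7047) = 0.3466/0.7144 = 0.4852
Terminal stock prices: S_uu = 281.9, S_ud = 140, S_dd = 69.52
Terminal payoffs (K − S): max(-142.9, 0) = 0, max(-1, 0) = 0, max(69.48, 0) = 69.48
Node u (S = 198.7): V_u = e^(−0.05)·[0.4852·0.0000 + 0.5148·0.0000] = 0.0000
Node d (S = 98.66): V_d = e^(−0.05)·[0.4852·0.0000 + 0.5148·69.4781] = 34.0260
Node 0 (S = 140): V_0 = e^(−0.05)·[0.4852·0.0000 + 0.5148·34.0260] = 16.6639

$16.66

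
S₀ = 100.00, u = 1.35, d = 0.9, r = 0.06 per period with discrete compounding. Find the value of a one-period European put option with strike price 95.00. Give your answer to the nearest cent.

3.04

Risk-neutral probability p = (1 + 0.06 − 0.9)/(1.35 − 0.9) = 0.1600/0.4500 = 0.3556
Terminal stock prices: S_u = 135, S_d = 90
Terminal payoffs (K − S): max(-40, 0) = 0, max(5, 0) = 5
Node 0 (S = 100): V_0 = 1/1.06·[0.3556·0.0000 + 0.6444·5.0000] = 3.0398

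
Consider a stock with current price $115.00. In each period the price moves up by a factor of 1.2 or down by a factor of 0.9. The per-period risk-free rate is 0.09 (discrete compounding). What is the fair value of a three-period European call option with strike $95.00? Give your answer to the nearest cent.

$42.07

Risk-neutral probability p = (1 + 0.09 − 0.9)/(1.2 − 0.9) = 0.1900/0.3000 = 0.6333
Terminal stock prices: S_uuu = 198.7, S_uud = 149, S_udd = 111.8, S_ddd = 83.84
Terminal payoffs (S − K): max(103.7, 0) = 103.7, max(54.04, 0) = 54.04, max(16.78, 0) = 16.78, max(-11.16, 0) = 0
Node uu (S = 165.6): V_uu = 1/1.09·[0.6333·103.7200 + 0.3667·54.0400] = 78.4440
Node ud (S = 124.2): V_ud = 1/1.09·[0.6333·54.0400 + 0.3667·16.7800] = 37.0440
Node dd (S = 93.15): V_dd = 1/1.09·[0.6333·16.7800 + 0.3667·0.0000] = 9.7498
Node u (S = 138): V_u = 1/1.09·[0.6333·78.4440 + 0.3667·37.0440] = 58.0404
Node d (S = 103.5): V_d = 1/1.09·[0.6333·37.0440 + 0.3667·9.7498] = 24.8038
Node 0 (S = 115): V_0 = 1/1.09·[0.6333·58.0404 + 0.3667·24.8038] = 42.0676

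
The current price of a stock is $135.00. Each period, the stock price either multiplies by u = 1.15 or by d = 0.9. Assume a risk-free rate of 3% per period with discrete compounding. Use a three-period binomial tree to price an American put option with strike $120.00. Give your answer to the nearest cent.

Risk-neutral probability p = (1 + 0.03 − 0.9)/(1.15 − 0.9) = 0.1300/0.2500 = 0.5200
Terminal stock prices: S_uuu = 205.3, S_uud = 160.7, S_udd = 125.8, S_ddd = 98.42
Terminal payoffs (K − S): max(-85.32, 0) = 0, max(-40.68, 0) = 0, max(-5.753, 0) = 0, max(21.58, 0) = 21.58
Node uu (S = 178.5): continuation = 1/1.03·[0.5200·0.0000 + 0.4800·0.0000] = 0.0000; exercise value = 0.0000 ≤ continuation, so V_uu = 0.0000
Node ud (S = 139.7): continuation = 1/1.03·[0.5200·0.0000 + 0.4800·0.0000] = 0.0000; exercise value = 0.0000 ≤ continuation, so V_ud = 0.0000
Node dd (S = 109.4): continuation = 1/1.03·[0.5200·0.0000 + 0.4800·21.5850] = 10.0590; exercise value = 10.6500 > continuation, so V_dd = 10.6500 (exercise)
Node u (S = 155.2): continuation = 1/1.03·[0.5200·0.0000 + 0.4800·0.0000] = 0.0000; exercise value = 0.0000 ≤ continuation, so V_u = 0.0000
Node d (S = 121.5): continuation = 1/1.03·[0.5200·0.0000 + 0.4800·10.6500] = 4.9631; exercise value = 0.0000 ≤ continuation, so V_d = 4.9631
Node 0 (S = 135): continuation = 1/1.03·[0.5200·0.0000 + 0.4800·4.9631] = 2.3129; exercise value = 0.0000 ≤ continuation, so V_0 = 2.3129

$2.31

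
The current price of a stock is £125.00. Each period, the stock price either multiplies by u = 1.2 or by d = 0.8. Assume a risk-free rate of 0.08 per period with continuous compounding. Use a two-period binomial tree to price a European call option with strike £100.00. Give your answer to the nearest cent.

Risk-neutral probability p = (e^0.08 − 0.8)/(1.2 − 0.8) = 0.2833/0.4000 = 0.7082
Terminal stock prices: S_uu = 180, S_ud = 120, S_dd = 80
Terminal payoffs (S − K): max(80, 0) = 80, max(20, 0) = 20, max(-20, 0) = 0
Node u (S = 150): V_u = e^(−0.08)·[0.7082·80.0000 + 0.2918·20.0000] = 57.6884
Node d (S = 100): V_d = e^(−0.08)·[0.7082·20.0000 + 0.2918·0.0000] = 13.0753
Node 0 (S = 125): V_0 = e^(−0.08)·[0.7082·57.6884 + 0.2918·13.0753] = 41.2366

£41.24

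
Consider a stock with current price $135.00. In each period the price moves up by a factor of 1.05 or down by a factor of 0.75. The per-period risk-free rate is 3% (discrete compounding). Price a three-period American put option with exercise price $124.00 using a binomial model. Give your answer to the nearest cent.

Risk-neutral probability p = (1 + 0.03 − 0.75)/(1.05 − 0.75) = 0.2800/0.3000 = 0.9333
Terminal stock prices: S_uuu = 156.3, S_uud = 111.6, S_udd = 79.73, S_ddd = 56.95
Terminal payoffs (K − S): max(-32.28, 0) = 0, max(12.37, 0) = 12.37, max(44.27, 0) = 44.27, max(67.05, 0) = 67.05
Node uu (S = 148.8): continuation = 1/1.03·[0.9333·0.0000 + 0.0667·12.3719] = 0.8008; exercise value = 0.0000 ≤ continuation, so V_uu = 0.8008
Node ud (S = 106.3): continuation = 1/1.03·[0.9333·12.3719 + 0.0667·44.2656] = 14.0758; exercise value = 17.6875 > continuation, so V_ud = 17.6875 (exercise)
Node dd (S = 75.94): continuation = 1/1.03·[0.9333·44.2656 + 0.0667·67.0469] = 44.4508; exercise value = 48.0625 > continuation, so V_dd = 48.0625 (exercise)
Node u (S = 141.8): continuation = 1/1.03·[0.9333·0.8008 + 0.0667·17.6875] = 1.8704; exercise value = 0.0000 ≤ continuation, so V_u = 1.8704
Node d (S = 101.2): continuation = 1/1.03·[0.9333·17.6875 + 0.0667·48.0625] = 19.1383; exercise value = 22.7500 > continuation, so V_d = 22.7500 (exercise)
Node 0 (S = 135): continuation = 1/1.03·[0.9333·1.8704 + 0.0667·22.7500] = 3.1674; exercise value = 0.0000 ≤ continuation, so V_0 = 3.1674

$3.17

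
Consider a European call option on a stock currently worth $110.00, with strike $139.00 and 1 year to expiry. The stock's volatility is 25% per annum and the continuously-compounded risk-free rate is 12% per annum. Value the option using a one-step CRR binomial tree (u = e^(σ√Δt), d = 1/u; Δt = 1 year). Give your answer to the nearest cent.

CRR parameters: u = e^(σ√Δt) = e^(0.25·√1) = 1.2840, d = 1/u = 0.7788
Per-period rate: rΔt = 0.12·1 = 0.12, so R = e^0.12 = 1.1275
Risk-neutral probability p = (e^0.12 − 0.7788)/(1.2840 − 0.7788) = 0.3487/0.5052 = 0.6902
Terminal stock prices: S_u = 141.2, S_d = 85.67
Terminal payoffs (S − K): max(2.243, 0) = 2.243, max(-53.33, 0) = 0
Node 0 (S = 110): V_0 = e^(−0.12)·[0.6902·2.2428 + 0.3098·0.0000] = 1.3729

$1.37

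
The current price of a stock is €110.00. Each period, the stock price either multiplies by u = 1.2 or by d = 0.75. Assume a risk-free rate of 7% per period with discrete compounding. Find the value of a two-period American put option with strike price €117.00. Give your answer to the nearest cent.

Risk-neutral probability p = (1 + 0.07 − 0.75)/(1.2 − 0.75) = 0.3200/0.4500 = 0.7111
Terminal stock prices: S_uu = 158.4, S_ud = 99, S_dd = 61.88
Terminal payoffs (K − S): max(-41.4, 0) = 0, max(18, 0) = 18, max(55.12, 0) = 55.12
Node u (S = 132): continuation = 1/1.07·[0.7111·0.0000 + 0.2889·18.0000] = 4.8598; exercise value = 0.0000 ≤ continuation, so V_u = 4.8598
Node d (S = 82.5): continuation = 1/1.07·[0.7111·18.0000 + 0.2889·55.1250] = 26.8458; exercise value = 34.5000 > continuation, so V_d = 34.5000 (exercise)
Node 0 (S = 110): continuation = 1/1.07·[0.7111·4.8598 + 0.2889·34.5000] = 12.5444; exercise value = 7.0000 ≤ continuation, so V_0 = 12.5444

€12.54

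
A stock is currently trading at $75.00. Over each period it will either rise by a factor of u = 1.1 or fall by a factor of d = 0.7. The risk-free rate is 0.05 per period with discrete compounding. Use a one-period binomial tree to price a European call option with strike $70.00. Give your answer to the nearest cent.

Risk-neutral probability p = (1 + 0.05 − 0.7)/(1.1 − 0.7) = 0.3500/0.4000 = 0.8750
Terminal stock prices: S_u = 82.5, S_d = 52.5
Terminal payoffs (S − K): max(12.5, 0) = 12.5, max(-17.5, 0) = 0
Node 0 (S = 75): V_0 = 1/1.05·[0.8750·12.5000 + 0.1250·0.0000] = 10.4167

$10.42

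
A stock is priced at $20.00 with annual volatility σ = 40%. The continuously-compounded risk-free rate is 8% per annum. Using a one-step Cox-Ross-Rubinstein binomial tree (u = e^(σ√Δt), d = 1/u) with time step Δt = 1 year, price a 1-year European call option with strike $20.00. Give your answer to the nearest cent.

$4.56

CRR parameters: u = e^(σ√Δt) = e^(0.4·√1) = 1.4918, d = 1/u = 0.6703
Per-period rate: rΔt = 0.08·1 = 0.08, so R = e^0.08 = 1.0833
Risk-neutral probability p = (e^0.08 − 0.6703)/(1.4918 − 0.6703) = 0.4130/0.8215 = 0.5027
Terminal stock prices: S_u = 29.84, S_d = 13.41
Terminal payoffs (S − K): max(9.836, 0) = 9.836, max(-6.594, 0) = 0
Node 0 (S = 20): V_0 = e^(−0.08)·[0.5027·9.8365 + 0.4973·0.0000] = 4.5646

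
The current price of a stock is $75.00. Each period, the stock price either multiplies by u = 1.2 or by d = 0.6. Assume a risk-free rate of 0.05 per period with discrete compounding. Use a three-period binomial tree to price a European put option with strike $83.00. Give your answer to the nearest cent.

Risk-neutral probability p = (1 + 0.05 − 0.6)/(1.2 − 0.6) = 0.4500/0.6000 = 0.7500
Terminal stock prices: S_uuu = 129.6, S_uud = 64.8, S_udd = 32.4, S_ddd = 16.2
Terminal payoffs (K − S): max(-46.6, 0) = 0, max(18.2, 0) = 18.2, max(50.6, 0) = 50.6, max(66.8, 0) = 66.8
Node uu (S = 108): V_uu = 1/1.05·[0.7500·0.0000 + 0.2500·18.2000] = 4.3333
Node ud (S = 54): V_ud = 1/1.05·[0.7500·18.2000 + 0.2500·50.6000] = 25.0476
Node dd (S = 27): V_dd = 1/1.05·[0.7500·50.6000 + 0.2500·66.8000] = 52.0476
Node u (S = 90): V_u = 1/1.05·[0.7500·4.3333 + 0.2500·25.0476] = 9.0590
Node d (S = 45): V_d = 1/1.05·[0.7500·25.0476 + 0.2500·52.0476] = 30.2834
Node 0 (S = 75): V_0 = 1/1.05·[0.7500·9.0590 + 0.2500·30.2834] = 13.6810

$13.68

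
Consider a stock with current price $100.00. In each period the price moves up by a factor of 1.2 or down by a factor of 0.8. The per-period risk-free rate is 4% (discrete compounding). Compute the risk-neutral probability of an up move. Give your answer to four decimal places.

Risk-neutral probability p = (1 + 0.04 − 0.8)/(1.2 − 0.8) = 0.2400/0.4000 = 0.6000

p = 0.6000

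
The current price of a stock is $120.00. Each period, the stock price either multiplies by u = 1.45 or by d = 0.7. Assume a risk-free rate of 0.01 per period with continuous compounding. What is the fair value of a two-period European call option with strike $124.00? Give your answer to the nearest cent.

Risk-neutral probability p = (e^0.01 − 0.7)/(1.45 − 0.7) = 0.3101/0.7500 = 0.4134
Terminal stock prices: S_uu = 252.3, S_ud = 121.8, S_dd = 58.8
Terminal payoffs (S − K): max(128.3, 0) = 128.3, max(-2.2, 0) = 0, max(-65.2, 0) = 0
Node u (S = 174): V_u = e^(−0.01)·[0.4134·128.3000 + 0.5866·0.0000] = 52.5115
Node d (S = 84): V_d = e^(−0.01)·[0.4134·0.0000 + 0.5866·0.0000] = 0.0000
Node 0 (S = 120): V_0 = e^(−0.01)·[0.4134·52.5115 + 0.5866·0.0000] = 21.4923

$21.49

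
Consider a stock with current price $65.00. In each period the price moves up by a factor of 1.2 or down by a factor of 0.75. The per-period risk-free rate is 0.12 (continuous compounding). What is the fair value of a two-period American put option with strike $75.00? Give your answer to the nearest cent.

Risk-neutral probability p = (e^0.12 − 0.75)/(1.2 − 0.75) = 0.3775/0.4500 = 0.8389
Terminal stock prices: S_uu = 93.6, S_ud = 58.5, S_dd = 36.56
Terminal payoffs (K − S): max(-18.6, 0) = 0, max(16.5, 0) = 16.5, max(38.44, 0) = 38.44
Node u (S = 78): continuation = e^(−0.12)·[0.8389·0.0000 + 0.1611·16.5000] = 2.3578; exercise value = 0.0000 ≤ continuation, so V_u = 2.3578
Node d (S = 48.75): continuation = e^(−0.12)·[0.8389·16.5000 + 0.1611·38.4375] = 17.7690; exercise value = 26.2500 > continuation, so V_d = 26.2500 (exercise)
Node 0 (S = 65): continuation = e^(−0.12)·[0.8389·2.3578 + 0.1611·26.2500] = 5.5054; exercise value = 10.0000 > continuation, so V_0 = 10.0000 (exercise)

$10.00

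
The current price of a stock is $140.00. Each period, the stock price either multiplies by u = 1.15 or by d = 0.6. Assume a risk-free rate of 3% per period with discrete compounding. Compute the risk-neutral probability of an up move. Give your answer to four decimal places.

Risk-neutral probability p = (1 + 0.03 − 0.6)/(1.15 − 0.6) = 0.4300/0.5500 = 0.7818

p = 0.7818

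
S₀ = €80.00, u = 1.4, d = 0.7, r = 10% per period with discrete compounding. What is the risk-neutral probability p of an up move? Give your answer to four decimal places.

p = 0.5714

Risk-neutral probability p = (1 + 0.1 − 0.7)/(1.4 − 0.7) = 0.4000/0.7000 = 0.5714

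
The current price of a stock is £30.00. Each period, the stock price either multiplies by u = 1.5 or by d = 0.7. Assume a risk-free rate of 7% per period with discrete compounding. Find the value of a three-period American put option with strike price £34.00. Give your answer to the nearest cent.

Risk-neutral probability p = (1 + 0.07 − 0.7)/(1.5 − 0.7) = 0.3700/0.8000 = 0.4625
Terminal stock prices: S_uuu = 101.2, S_uud = 47.25, S_udd = 22.05, S_ddd = 10.29
Terminal payoffs (K − S): max(-67.25, 0) = 0, max(-13.25, 0) = 0, max(11.95, 0) = 11.95, max(23.71, 0) = 23.71
Node uu (S = 67.5): continuation = 1/1.07·[0.4625·0.0000 + 0.5375·0.0000] = 0.0000; exercise value = 0.0000 ≤ continuation, so V_uu = 0.0000
Node ud (S = 31.5): continuation = 1/1.07·[0.4625·0.0000 + 0.5375·11.9500] = 6.0029; exercise value = 2.5000 ≤ continuation, so V_ud = 6.0029
Node dd (S = 14.7): continuation = 1/1.07·[0.4625·11.9500 + 0.5375·23.7100] = 17.0757; exercise value = 19.3000 > continuation, so V_dd = 19.3000 (exercise)
Node u (S = 45): continuation = 1/1.07·[0.4625·0.0000 + 0.5375·6.0029] = 3.0155; exercise value = 0.0000 ≤ continuation, so V_u = 3.0155
Node d (S = 21): continuation = 1/1.07·[0.4625·6.0029 + 0.5375·19.3000] = 12.2898; exercise value = 13.0000 > continuation, so V_d = 13.0000 (exercise)
Node 0 (S = 30): continuation = 1/1.07·[0.4625·3.0155 + 0.5375·13.0000] = 7.8338; exercise value = 4.0000 ≤ continuation, so V_0 = 7.8338

£7.83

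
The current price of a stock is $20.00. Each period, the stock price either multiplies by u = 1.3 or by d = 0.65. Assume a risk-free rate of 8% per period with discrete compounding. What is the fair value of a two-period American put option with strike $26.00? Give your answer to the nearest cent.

Risk-neutral probability p = (1 + 0.08 − 0.65)/(1.3 − 0.65) = 0.4300/0.6500 = 0.6615
Terminal stock prices: S_uu = 33.8, S_ud = 16.9, S_dd = 8.45
Terminal payoffs (K − S): max(-7.8, 0) = 0, max(9.1, 0) = 9.1, max(17.55, 0) = 17.55
Node u (S = 26): continuation = 1/1.08·[0.6615·0.0000 + 0.3385·9.1000] = 2.8519; exercise value = 0.0000 ≤ continuation, so V_u = 2.8519
Node d (S = 13): continuation = 1/1.08·[0.6615·9.1000 + 0.3385·17.5500] = 11.0741; exercise value = 13.0000 > continuation, so V_d = 13.0000 (exercise)
Node 0 (S = 20): continuation = 1/1.08·[0.6615·2.8519 + 0.3385·13.0000] = 5.8209; exercise value = 6.0000 > continuation, so V_0 = 6.0000 (exercise)

$6.00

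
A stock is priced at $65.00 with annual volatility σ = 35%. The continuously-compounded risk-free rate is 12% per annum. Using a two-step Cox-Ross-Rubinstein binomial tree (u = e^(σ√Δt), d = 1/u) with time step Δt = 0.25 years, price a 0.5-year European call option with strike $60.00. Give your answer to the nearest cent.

$11.29

CRR parameters: u = e^(σ√Δt) = e^(0.35·√0.25) = 1.1912, d = 1/u = 0.8395
Per-period rate: rΔt = 0.12·0.25 = 0.03, so R = e^0.03 = 1.0305
Risk-neutral probability p = (e^0.03 − 0.8395)/(1.1912 − 0.8395) = 0.1910/0.3518 = 0.5429
Terminal stock prices: S_uu = 92.24, S_ud = 65, S_dd = 45.8
Terminal payoffs (S − K): max(32.24, 0) = 32.24, max(5, 0) = 5, max(-14.2, 0) = 0
Node u (S = 77.43): V_u = e^(−0.03)·[0.5429·32.2394 + 0.4571·5.0000] = 19.2043
Node d (S = 54.56): V_d = e^(−0.03)·[0.5429·5.0000 + 0.4571·0.0000] = 2.6344
Node 0 (S = 65): V_0 = e^(−0.03)·[0.5429·19.2043 + 0.4571·2.6344] = 11.2870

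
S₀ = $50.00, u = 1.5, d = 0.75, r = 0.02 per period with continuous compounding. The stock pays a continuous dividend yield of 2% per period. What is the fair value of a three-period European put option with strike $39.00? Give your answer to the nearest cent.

$5.00

Per-period risk-free factor R = e^0.02 = 1.0202; dividend-adjusted growth = e^(0.02−0.02) = 1.0000.
Risk-neutral probability p = (1.0000 − 0.75)/(1.5 − 0.75) = 0.2500/0.7500 = 0.3333
Terminal stock prices: S_uuu = 168.8, S_uud = 84.38, S_udd = 42.19, S_ddd = 21.09
Terminal payoffs (K − S): max(-129.8, 0) = 0, max(-45.38, 0) = 0, max(-3.188, 0) = 0, max(17.91, 0) = 17.91
Node uu (S = 112.5): V_uu = e^(−0.02)·[0.3333·0.0000 + 0.6667·0.0000] = 0.0000
Node ud (S = 56.25): V_ud = e^(−0.02)·[0.3333·0.0000 + 0.6667·0.0000] = 0.0000
Node dd (S = 28.12): V_dd = e^(−0.02)·[0.3333·0.0000 + 0.6667·17.9062] = 11.7011
Node u (S = 75): V_u = e^(−0.02)·[0.3333·0.0000 + 0.6667·0.0000] = 0.0000
Node d (S = 37.5): V_d = e^(−0.02)·[0.3333·0.0000 + 0.6667·11.7011] = 7.6463
Node 0 (S = 50): V_0 = e^(−0.02)·[0.3333·0.0000 + 0.6667·7.6463] = 4.9966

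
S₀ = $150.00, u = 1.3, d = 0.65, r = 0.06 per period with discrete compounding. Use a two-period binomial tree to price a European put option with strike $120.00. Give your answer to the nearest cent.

$6.87

Risk-neutral probability p = (1 + 0.06 − 0.65)/(1.3 − 0.65) = 0.4100/0.6500 = 0.6308
Terminal stock prices: S_uu = 253.5, S_ud = 126.8, S_dd = 63.38
Terminal payoffs (K − S): max(-133.5, 0) = 0, max(-6.75, 0) = 0, max(56.62, 0) = 56.62
Node u (S = 195): V_u = 1/1.06·[0.6308·0.0000 + 0.3692·0.0000] = 0.0000
Node d (S = 97.5): V_d = 1/1.06·[0.6308·0.0000 + 0.3692·56.6250] = 19.7242
Node 0 (S = 150): V_0 = 1/1.06·[0.6308·0.0000 + 0.3692·19.7242] = 6.8706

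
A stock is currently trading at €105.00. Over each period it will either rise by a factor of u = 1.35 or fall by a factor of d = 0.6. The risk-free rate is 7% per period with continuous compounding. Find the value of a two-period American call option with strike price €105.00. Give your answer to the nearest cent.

Risk-neutral probability p = (e^0.07 − 0.6)/(1.35 − 0.6) = 0.4725/0.7500 = 0.6300
Terminal stock prices: S_uu = 191.4, S_ud = 85.05, S_dd = 37.8
Terminal payoffs (S − K): max(86.36, 0) = 86.36, max(-19.95, 0) = 0, max(-67.2, 0) = 0
Node u (S = 141.8): continuation = e^(−0.07)·[0.6300·86.3625 + 0.3700·0.0000] = 50.7309; exercise value = 36.7500 ≤ continuation, so V_u = 50.7309
Node d (S = 63): continuation = e^(−0.07)·[0.6300·0.0000 + 0.3700·0.0000] = 0.0000; exercise value = 0.0000 ≤ continuation, so V_d = 0.0000
Node 0 (S = 105): continuation = e^(−0.07)·[0.6300·50.7309 + 0.3700·0.0000] = 29.8003; exercise value = 0.0000 ≤ continuation, so V_0 = 29.8003

€29.80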